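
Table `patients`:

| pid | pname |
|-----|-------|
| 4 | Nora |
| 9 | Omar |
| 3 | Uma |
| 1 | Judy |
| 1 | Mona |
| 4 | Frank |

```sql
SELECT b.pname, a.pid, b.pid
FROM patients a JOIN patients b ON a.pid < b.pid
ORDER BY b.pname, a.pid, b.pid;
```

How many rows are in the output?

INNER JOIN keeps only pairs where the ON condition holds.
Matching on a.pid < b.pid.
- a row (pid=4): matches 1 b row(s) → 1 output row(s).
- a row (pid=9): no match → dropped.
- a row (pid=3): matches 3 b row(s) → 3 output row(s).
- a row (pid=1): matches 4 b row(s) → 4 output row(s).
- a row (pid=1): matches 4 b row(s) → 4 output row(s).
- a row (pid=4): matches 1 b row(s) → 1 output row(s).
Total: 13 rows.

13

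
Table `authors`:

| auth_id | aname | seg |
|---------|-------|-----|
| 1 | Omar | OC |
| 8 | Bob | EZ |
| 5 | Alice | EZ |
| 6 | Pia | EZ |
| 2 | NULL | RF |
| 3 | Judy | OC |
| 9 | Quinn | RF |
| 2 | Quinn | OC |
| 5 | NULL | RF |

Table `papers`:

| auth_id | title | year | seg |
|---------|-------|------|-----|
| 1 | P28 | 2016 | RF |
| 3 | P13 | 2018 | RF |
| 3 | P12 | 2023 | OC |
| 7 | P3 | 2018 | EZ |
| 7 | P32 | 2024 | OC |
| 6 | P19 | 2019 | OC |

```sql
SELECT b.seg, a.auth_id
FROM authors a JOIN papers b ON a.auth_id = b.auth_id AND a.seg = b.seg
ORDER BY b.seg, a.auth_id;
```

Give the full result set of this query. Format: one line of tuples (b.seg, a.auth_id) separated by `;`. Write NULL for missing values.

INNER JOIN keeps only pairs where the ON condition holds.
Matching on a.auth_id = b.auth_id AND a.seg = b.seg.
Matched pairs: 1.

(OC, 3)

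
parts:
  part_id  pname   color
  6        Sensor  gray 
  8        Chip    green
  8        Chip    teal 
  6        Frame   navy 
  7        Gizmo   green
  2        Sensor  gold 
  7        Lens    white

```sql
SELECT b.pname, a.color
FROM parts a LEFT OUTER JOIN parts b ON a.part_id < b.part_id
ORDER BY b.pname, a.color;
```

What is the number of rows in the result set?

LEFT JOIN keeps every row from `parts a`; unmatched rows get NULL for `parts b`'s columns.
Matching on a.part_id < b.part_id.
- a[0] part_id=6 → 4 match(es) in b → 4 row(s).
- a[1] part_id=8 → no match; kept with NULLs on the b side.
- a[2] part_id=8 → no match; kept with NULLs on the b side.
- a[3] part_id=6 → 4 match(es) in b → 4 row(s).
- a[4] part_id=7 → 2 match(es) in b → 2 row(s).
- a[5] part_id=2 → 6 match(es) in b → 6 row(s).
- a[6] part_id=7 → 2 match(es) in b → 2 row(s).
Total: 18 matched + 2 padded = 20 rows.

20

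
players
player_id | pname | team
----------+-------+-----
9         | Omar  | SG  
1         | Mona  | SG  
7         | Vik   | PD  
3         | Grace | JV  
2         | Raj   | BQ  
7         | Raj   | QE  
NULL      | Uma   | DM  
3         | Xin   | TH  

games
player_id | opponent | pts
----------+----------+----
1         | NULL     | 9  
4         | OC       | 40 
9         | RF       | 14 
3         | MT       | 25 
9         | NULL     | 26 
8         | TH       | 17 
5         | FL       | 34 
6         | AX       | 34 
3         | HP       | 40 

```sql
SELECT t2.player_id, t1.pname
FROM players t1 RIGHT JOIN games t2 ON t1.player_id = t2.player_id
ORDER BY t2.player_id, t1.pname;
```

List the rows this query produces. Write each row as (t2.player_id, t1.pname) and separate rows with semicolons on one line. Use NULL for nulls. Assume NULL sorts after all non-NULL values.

RIGHT JOIN keeps every row from `games`; unmatched rows get NULL for `players`'s columns.
Matching on t1.player_id = t2.player_id. A NULL in a compared column never satisfies the condition.
- t1 (player_id=9) pairs with 2 row(s) of t2.
- t1 (player_id=1) pairs with 1 row(s) of t2.
- t1 (player_id=7) has no partner in t2.
- t1 (player_id=3) pairs with 2 row(s) of t2.
- t1 (player_id=2) has no partner in t2.
- t1 (player_id=7) has no partner in t2.
- t1 (player_id=NULL) has no partner in t2.
- t1 (player_id=3) pairs with 2 row(s) of t2.
- 4 t2 row(s) had no t1 match → kept, t1 columns NULL.

(1, Mona); (3, Grace); (3, Grace); (3, Xin); (3, Xin); (4, NULL); (5, NULL); (6, NULL); (8, NULL); (9, Omar); (9, Omar)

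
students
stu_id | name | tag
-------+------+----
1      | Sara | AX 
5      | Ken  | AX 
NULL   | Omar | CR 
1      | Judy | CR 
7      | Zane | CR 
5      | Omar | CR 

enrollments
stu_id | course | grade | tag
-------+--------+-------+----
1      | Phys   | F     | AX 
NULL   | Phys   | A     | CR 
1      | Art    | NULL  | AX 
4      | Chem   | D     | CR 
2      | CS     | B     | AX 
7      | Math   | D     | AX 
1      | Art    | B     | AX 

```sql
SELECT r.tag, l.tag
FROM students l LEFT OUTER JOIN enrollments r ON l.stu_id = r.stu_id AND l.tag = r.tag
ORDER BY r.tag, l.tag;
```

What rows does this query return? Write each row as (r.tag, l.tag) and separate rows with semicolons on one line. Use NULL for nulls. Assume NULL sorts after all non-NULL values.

(AX, AX); (AX, AX); (AX, AX); (NULL, AX); (NULL, CR); (NULL, CR); (NULL, CR); (NULL, CR)

LEFT JOIN keeps every row from `students`; unmatched rows get NULL for `enrollments`'s columns.
Matching on l.stu_id = r.stu_id AND l.tag = r.tag. A NULL in a compared column never satisfies the condition.
Matched pairs: 3; unmatched l rows kept: 5.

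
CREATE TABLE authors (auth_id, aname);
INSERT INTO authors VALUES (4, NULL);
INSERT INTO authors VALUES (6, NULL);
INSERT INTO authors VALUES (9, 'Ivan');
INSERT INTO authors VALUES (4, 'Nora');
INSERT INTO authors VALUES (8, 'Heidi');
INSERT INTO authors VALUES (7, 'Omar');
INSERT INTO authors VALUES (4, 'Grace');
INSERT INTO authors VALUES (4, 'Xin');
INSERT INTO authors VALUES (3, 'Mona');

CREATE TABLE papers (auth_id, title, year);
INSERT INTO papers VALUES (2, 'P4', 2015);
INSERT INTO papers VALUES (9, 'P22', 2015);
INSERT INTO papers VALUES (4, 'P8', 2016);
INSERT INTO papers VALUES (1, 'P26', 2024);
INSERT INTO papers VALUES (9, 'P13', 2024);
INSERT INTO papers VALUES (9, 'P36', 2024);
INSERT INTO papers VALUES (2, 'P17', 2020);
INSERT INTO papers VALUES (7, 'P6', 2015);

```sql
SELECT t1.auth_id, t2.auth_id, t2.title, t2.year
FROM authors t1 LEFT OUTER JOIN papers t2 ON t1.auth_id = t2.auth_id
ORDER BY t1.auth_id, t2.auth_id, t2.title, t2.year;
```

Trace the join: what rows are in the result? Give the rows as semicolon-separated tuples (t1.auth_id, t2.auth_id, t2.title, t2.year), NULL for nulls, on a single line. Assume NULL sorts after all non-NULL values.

LEFT JOIN keeps every row from `authors`; unmatched rows get NULL for `papers`'s columns.
Matching on t1.auth_id = t2.auth_id.
- t1[0] auth_id=4 → 1 match(es) in t2 → 1 row(s).
- t1[1] auth_id=6 → no match; kept with NULLs on the t2 side.
- t1[2] auth_id=9 → 3 match(es) in t2 → 3 row(s).
- t1[3] auth_id=4 → 1 match(es) in t2 → 1 row(s).
- t1[4] auth_id=8 → no match; kept with NULLs on the t2 side.
- t1[5] auth_id=7 → 1 match(es) in t2 → 1 row(s).
- t1[6] auth_id=4 → 1 match(es) in t2 → 1 row(s).
- t1[7] auth_id=4 → 1 match(es) in t2 → 1 row(s).
- t1[8] auth_id=3 → no match; kept with NULLs on the t2 side.

(3, NULL, NULL, NULL); (4, 4, P8, 2016); (4, 4, P8, 2016); (4, 4, P8, 2016); (4, 4, P8, 2016); (6, NULL, NULL, NULL); (7, 7, P6, 2015); (8, NULL, NULL, NULL); (9, 9, P13, 2024); (9, 9, P22, 2015); (9, 9, P36, 2024)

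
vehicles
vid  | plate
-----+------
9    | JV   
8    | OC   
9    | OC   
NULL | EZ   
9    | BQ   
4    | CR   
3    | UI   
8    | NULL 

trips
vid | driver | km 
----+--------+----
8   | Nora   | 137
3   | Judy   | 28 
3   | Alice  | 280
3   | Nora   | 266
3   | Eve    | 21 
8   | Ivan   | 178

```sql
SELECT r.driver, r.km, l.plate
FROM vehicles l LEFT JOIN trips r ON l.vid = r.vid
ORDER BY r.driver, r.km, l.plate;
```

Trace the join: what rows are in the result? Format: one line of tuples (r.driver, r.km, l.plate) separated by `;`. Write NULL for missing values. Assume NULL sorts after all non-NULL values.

LEFT JOIN keeps every row from `vehicles`; unmatched rows get NULL for `trips`'s columns.
Matching on l.vid = r.vid. A NULL in a compared column never satisfies the condition.
Matched pairs: 8; unmatched l rows kept: 5.

(Alice, 280, UI); (Eve, 21, UI); (Ivan, 178, OC); (Ivan, 178, NULL); (Judy, 28, UI); (Nora, 137, OC); (Nora, 137, NULL); (Nora, 266, UI); (NULL, NULL, BQ); (NULL, NULL, CR); (NULL, NULL, EZ); (NULL, NULL, JV); (NULL, NULL, OC)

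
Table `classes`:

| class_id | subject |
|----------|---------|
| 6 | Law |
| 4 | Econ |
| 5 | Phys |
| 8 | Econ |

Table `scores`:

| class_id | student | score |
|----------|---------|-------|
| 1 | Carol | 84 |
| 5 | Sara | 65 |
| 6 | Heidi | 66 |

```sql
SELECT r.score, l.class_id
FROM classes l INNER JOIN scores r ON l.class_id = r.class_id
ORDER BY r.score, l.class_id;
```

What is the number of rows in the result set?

INNER JOIN keeps only pairs where the ON condition holds.
Matching on l.class_id = r.class_id.
- l[0] class_id=6 → 1 match(es) in r → 1 row(s).
- l[1] class_id=4 → no match; dropped.
- l[2] class_id=5 → 1 match(es) in r → 1 row(s).
- l[3] class_id=8 → no match; dropped.
Total: 2 rows.

2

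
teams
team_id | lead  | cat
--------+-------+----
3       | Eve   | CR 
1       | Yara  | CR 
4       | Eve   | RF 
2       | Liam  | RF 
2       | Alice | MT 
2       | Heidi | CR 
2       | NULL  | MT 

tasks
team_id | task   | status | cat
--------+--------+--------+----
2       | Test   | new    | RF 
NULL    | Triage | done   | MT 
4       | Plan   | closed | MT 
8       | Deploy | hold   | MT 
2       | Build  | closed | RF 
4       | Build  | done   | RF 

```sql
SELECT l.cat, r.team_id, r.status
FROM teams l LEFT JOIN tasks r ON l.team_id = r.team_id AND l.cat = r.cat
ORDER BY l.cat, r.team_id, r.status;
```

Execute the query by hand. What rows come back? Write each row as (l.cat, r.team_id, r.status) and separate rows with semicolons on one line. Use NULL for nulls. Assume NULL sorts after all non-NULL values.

(CR, NULL, NULL); (CR, NULL, NULL); (CR, NULL, NULL); (MT, NULL, NULL); (MT, NULL, NULL); (RF, 2, closed); (RF, 2, new); (RF, 4, done)

LEFT JOIN keeps every row from `teams`; unmatched rows get NULL for `tasks`'s columns.
Matching on l.team_id = r.team_id AND l.cat = r.cat. A NULL in a compared column never satisfies the condition.
- team_id=3, cat=CR: no r row matches, row kept with r columns NULL.
- team_id=1, cat=CR: no r row matches, row kept with r columns NULL.
- team_id=4, cat=RF: 1 matching r row(s), so 1 row(s) emitted.
- team_id=2, cat=RF: 2 matching r row(s), so 2 row(s) emitted.
- team_id=2, cat=MT: no r row matches, row kept with r columns NULL.
- team_id=2, cat=CR: no r row matches, row kept with r columns NULL.
- team_id=2, cat=MT: no r row matches, row kept with r columns NULL.
After projecting and ordering:
l.cat | r.team_id | r.status
CR | NULL | NULL
CR | NULL | NULL
CR | NULL | NULL
MT | NULL | NULL
MT | NULL | NULL
RF | 2 | closed
RF | 2 | new
RF | 4 | done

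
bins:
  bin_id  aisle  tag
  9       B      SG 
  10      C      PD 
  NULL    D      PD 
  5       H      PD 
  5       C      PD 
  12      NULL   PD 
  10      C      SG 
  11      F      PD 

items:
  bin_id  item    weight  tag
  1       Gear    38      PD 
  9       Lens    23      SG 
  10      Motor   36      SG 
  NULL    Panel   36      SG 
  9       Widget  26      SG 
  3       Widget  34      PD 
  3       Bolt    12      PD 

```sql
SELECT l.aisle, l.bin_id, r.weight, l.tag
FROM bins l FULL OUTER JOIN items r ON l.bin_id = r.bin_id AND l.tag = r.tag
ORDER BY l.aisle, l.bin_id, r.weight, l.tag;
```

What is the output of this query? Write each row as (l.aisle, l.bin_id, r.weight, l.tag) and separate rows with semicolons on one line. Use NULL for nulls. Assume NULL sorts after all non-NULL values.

(B, 9, 23, SG); (B, 9, 26, SG); (C, 5, NULL, PD); (C, 10, 36, SG); (C, 10, NULL, PD); (D, NULL, NULL, PD); (F, 11, NULL, PD); (H, 5, NULL, PD); (NULL, 12, NULL, PD); (NULL, NULL, 12, NULL); (NULL, NULL, 34, NULL); (NULL, NULL, 36, NULL); (NULL, NULL, 38, NULL)

FULL OUTER JOIN keeps every row from both sides; unmatched rows get NULL for the other side's columns.
Matching on l.bin_id = r.bin_id AND l.tag = r.tag. A NULL in a compared column never satisfies the condition.
- l row (bin_id=9, tag=SG): matches 2 r row(s) → 2 output row(s).
- l row (bin_id=10, tag=PD): no match → kept, r columns NULL.
- l row (bin_id=NULL, tag=PD): no match → kept, r columns NULL.
- l row (bin_id=5, tag=PD): no match → kept, r columns NULL.
- l row (bin_id=5, tag=PD): no match → kept, r columns NULL.
- l row (bin_id=12, tag=PD): no match → kept, r columns NULL.
- l row (bin_id=10, tag=SG): matches 1 r row(s) → 1 output row(s).
- l row (bin_id=11, tag=PD): no match → kept, r columns NULL.
- 4 r row(s) had no l match → kept, l columns NULL.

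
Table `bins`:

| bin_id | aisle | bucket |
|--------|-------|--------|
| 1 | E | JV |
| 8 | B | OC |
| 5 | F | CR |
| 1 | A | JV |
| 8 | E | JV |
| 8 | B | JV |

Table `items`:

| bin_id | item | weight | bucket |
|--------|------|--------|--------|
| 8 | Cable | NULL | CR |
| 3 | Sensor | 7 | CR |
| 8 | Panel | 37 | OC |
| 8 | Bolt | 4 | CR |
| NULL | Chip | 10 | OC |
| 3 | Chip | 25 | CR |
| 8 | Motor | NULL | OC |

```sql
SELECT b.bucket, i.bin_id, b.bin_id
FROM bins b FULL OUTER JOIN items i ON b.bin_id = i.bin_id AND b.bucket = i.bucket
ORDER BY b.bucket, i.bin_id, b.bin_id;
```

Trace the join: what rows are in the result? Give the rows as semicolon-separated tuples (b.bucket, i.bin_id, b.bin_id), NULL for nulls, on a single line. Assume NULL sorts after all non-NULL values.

FULL OUTER JOIN keeps every row from both sides; unmatched rows get NULL for the other side's columns.
Matching on b.bin_id = i.bin_id AND b.bucket = i.bucket. A NULL in a compared column never satisfies the condition.
- b[0] bin_id=1, bucket=JV → no match; kept with NULLs on the i side.
- b[1] bin_id=8, bucket=OC → 2 match(es) in i → 2 row(s).
- b[2] bin_id=5, bucket=CR → no match; kept with NULLs on the i side.
- b[3] bin_id=1, bucket=JV → no match; kept with NULLs on the i side.
- b[4] bin_id=8, bucket=JV → no match; kept with NULLs on the i side.
- b[5] bin_id=8, bucket=JV → no match; kept with NULLs on the i side.
- plus 5 unmatched i row(s), each kept with NULL b columns.

(CR, NULL, 5); (JV, NULL, 1); (JV, NULL, 1); (JV, NULL, 8); (JV, NULL, 8); (OC, 8, 8); (OC, 8, 8); (NULL, 3, NULL); (NULL, 3, NULL); (NULL, 8, NULL); (NULL, 8, NULL); (NULL, NULL, NULL)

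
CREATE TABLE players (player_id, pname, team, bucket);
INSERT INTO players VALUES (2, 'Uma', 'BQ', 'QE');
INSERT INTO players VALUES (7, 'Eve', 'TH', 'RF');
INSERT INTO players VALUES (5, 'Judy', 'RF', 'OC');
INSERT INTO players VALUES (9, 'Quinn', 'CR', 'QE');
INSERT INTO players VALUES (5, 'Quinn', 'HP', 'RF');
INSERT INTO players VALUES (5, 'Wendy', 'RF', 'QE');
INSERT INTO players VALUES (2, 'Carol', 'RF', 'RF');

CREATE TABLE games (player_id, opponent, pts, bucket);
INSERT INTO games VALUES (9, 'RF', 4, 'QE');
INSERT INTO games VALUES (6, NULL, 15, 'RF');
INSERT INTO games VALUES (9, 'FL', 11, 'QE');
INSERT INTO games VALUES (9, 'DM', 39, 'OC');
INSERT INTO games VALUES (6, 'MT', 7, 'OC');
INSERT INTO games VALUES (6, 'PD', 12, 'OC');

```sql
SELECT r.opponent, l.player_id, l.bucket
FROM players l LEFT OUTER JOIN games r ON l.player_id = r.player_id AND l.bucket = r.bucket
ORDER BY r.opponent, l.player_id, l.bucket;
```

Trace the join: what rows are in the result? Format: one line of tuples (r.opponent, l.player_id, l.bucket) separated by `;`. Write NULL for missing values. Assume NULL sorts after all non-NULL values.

(FL, 9, QE); (RF, 9, QE); (NULL, 2, QE); (NULL, 2, RF); (NULL, 5, OC); (NULL, 5, QE); (NULL, 5, RF); (NULL, 7, RF)

LEFT JOIN keeps every row from `players`; unmatched rows get NULL for `games`'s columns.
Matching on l.player_id = r.player_id AND l.bucket = r.bucket.
- l[0] player_id=2, bucket=QE → no match; kept with NULLs on the r side.
- l[1] player_id=7, bucket=RF → no match; kept with NULLs on the r side.
- l[2] player_id=5, bucket=OC → no match; kept with NULLs on the r side.
- l[3] player_id=9, bucket=QE → 2 match(es) in r → 2 row(s).
- l[4] player_id=5, bucket=RF → no match; kept with NULLs on the r side.
- l[5] player_id=5, bucket=QE → no match; kept with NULLs on the r side.
- l[6] player_id=2, bucket=RF → no match; kept with NULLs on the r side.
After projecting and ordering:
r.opponent | l.player_id | l.bucket
FL | 9 | QE
RF | 9 | QE
NULL | 2 | QE
NULL | 2 | RF
NULL | 5 | OC
NULL | 5 | QE
NULL | 5 | RF
NULL | 7 | RF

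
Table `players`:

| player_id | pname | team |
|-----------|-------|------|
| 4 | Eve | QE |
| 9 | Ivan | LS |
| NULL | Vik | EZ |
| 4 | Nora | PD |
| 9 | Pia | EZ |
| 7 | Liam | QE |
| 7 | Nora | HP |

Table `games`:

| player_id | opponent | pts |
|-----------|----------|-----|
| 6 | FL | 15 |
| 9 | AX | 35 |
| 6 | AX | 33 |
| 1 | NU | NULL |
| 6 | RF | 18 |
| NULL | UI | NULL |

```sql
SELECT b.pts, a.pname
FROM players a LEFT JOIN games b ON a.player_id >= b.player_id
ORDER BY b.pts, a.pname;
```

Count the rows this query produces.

21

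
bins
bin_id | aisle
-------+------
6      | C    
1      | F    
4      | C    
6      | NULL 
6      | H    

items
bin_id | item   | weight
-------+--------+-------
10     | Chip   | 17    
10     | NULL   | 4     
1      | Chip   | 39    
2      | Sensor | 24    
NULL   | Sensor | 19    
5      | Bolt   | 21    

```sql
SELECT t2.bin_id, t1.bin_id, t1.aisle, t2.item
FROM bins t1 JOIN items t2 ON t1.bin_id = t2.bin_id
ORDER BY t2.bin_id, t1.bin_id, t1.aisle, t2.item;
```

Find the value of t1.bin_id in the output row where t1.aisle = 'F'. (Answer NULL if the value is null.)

1

INNER JOIN keeps only pairs where the ON condition holds.
Matching on t1.bin_id = t2.bin_id. A NULL in a compared column never satisfies the condition.
- t1[0] bin_id=6 → no match; dropped.
- t1[1] bin_id=1 → 1 match(es) in t2 → 1 row(s).
- t1[2] bin_id=4 → no match; dropped.
- t1[3] bin_id=6 → no match; dropped.
- t1[4] bin_id=6 → no match; dropped.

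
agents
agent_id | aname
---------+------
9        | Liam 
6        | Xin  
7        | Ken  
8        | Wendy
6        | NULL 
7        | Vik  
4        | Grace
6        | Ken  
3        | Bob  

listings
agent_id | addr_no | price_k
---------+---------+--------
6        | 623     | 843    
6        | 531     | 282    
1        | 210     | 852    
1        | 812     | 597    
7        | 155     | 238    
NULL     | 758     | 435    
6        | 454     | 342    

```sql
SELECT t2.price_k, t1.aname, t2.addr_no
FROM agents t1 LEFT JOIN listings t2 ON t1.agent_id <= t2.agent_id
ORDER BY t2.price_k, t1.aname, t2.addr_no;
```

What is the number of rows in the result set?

24

LEFT JOIN keeps every row from `agents`; unmatched rows get NULL for `listings`'s columns.
Matching on t1.agent_id <= t2.agent_id. A NULL in a compared column never satisfies the condition.
Matched pairs: 22; unmatched t1 rows kept: 2.
Total: 22 matched + 2 padded = 24 rows.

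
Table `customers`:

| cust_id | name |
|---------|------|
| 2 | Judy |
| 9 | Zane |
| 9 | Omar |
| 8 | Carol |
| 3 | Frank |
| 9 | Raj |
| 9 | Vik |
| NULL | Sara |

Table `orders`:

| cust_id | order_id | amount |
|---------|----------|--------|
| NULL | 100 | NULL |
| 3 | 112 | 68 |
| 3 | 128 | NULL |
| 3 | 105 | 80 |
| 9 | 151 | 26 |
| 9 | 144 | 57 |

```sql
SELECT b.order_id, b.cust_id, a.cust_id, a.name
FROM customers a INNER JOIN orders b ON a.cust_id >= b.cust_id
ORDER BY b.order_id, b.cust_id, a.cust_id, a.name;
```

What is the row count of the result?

26

INNER JOIN keeps only pairs where the ON condition holds.
Matching on a.cust_id >= b.cust_id. A NULL in a compared column never satisfies the condition.
Matched pairs: 26.
Total: 26 rows.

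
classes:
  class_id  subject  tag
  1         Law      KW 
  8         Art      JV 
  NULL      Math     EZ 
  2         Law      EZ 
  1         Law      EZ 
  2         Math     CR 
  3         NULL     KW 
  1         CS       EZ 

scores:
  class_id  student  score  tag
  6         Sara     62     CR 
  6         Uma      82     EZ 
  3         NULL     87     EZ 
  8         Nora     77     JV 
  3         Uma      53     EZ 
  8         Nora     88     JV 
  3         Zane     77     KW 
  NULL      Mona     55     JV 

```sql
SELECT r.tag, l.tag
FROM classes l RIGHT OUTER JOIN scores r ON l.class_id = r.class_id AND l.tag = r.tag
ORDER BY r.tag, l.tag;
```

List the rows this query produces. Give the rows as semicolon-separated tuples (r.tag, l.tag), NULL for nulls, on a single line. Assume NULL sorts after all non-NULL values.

(CR, NULL); (EZ, NULL); (EZ, NULL); (EZ, NULL); (JV, JV); (JV, JV); (JV, NULL); (KW, KW)

RIGHT JOIN keeps every row from `scores`; unmatched rows get NULL for `classes`'s columns.
Matching on l.class_id = r.class_id AND l.tag = r.tag. A NULL in a compared column never satisfies the condition.
Matched pairs: 3; unmatched r rows kept: 5.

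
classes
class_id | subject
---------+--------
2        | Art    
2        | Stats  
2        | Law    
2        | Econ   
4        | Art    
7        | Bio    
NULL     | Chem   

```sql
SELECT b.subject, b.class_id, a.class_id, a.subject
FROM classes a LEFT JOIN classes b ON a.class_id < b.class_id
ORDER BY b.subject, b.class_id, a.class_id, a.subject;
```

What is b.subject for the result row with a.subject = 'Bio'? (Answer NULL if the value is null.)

NULL

LEFT JOIN keeps every row from `classes a`; unmatched rows get NULL for `classes b`'s columns.
Matching on a.class_id < b.class_id. A NULL in a compared column never satisfies the condition.
Matched pairs: 9; unmatched a rows kept: 2.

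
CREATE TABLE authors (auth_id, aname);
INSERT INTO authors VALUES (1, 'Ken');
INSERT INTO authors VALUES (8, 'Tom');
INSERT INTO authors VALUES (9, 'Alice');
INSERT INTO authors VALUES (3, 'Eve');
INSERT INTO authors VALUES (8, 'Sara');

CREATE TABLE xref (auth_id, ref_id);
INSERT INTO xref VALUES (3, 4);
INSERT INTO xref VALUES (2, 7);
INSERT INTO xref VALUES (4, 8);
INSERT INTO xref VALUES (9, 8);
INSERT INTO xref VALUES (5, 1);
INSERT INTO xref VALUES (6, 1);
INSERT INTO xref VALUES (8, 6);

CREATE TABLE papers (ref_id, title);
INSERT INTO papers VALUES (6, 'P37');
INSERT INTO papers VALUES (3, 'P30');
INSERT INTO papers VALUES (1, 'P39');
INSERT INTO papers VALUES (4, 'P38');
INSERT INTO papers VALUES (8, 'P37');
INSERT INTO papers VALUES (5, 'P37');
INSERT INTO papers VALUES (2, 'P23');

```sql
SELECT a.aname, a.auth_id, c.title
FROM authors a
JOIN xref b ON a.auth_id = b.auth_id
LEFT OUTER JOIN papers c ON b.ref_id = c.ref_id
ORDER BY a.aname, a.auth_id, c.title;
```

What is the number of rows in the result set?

Joins associate left-to-right: authors INNER JOIN xref on auth_id gives 4 intermediate row(s).
Then LEFT JOIN `papers c` on ref_id: each of those 4 rows is kept; rows whose b.ref_id has no match in c get NULL for c's columns.
Result: 4 row(s).

4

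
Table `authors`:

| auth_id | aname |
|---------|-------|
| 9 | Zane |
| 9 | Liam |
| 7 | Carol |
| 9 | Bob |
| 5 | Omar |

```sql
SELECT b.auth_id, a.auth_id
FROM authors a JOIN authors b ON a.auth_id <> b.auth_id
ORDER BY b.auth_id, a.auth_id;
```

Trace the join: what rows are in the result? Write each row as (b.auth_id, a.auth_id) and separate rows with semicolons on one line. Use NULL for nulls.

INNER JOIN keeps only pairs where the ON condition holds.
Matching on a.auth_id <> b.auth_id.
- auth_id=9: 2 matching b row(s), so 2 row(s) emitted.
- auth_id=9: 2 matching b row(s), so 2 row(s) emitted.
- auth_id=7: 4 matching b row(s), so 4 row(s) emitted.
- auth_id=9: 2 matching b row(s), so 2 row(s) emitted.
- auth_id=5: 4 matching b row(s), so 4 row(s) emitted.

(5, 7); (5, 9); (5, 9); (5, 9); (7, 5); (7, 9); (7, 9); (7, 9); (9, 5); (9, 5); (9, 5); (9, 7); (9, 7); (9, 7)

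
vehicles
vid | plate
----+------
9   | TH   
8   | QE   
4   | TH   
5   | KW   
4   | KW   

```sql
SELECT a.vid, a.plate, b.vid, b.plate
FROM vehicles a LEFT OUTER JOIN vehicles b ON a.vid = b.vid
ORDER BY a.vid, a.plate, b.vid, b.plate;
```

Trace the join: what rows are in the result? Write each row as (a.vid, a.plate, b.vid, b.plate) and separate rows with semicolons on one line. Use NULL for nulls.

(4, KW, 4, KW); (4, KW, 4, TH); (4, TH, 4, KW); (4, TH, 4, TH); (5, KW, 5, KW); (8, QE, 8, QE); (9, TH, 9, TH)

LEFT JOIN keeps every row from `vehicles a`; unmatched rows get NULL for `vehicles b`'s columns.
Matching on a.vid = b.vid.
- a row (vid=9): matches 1 b row(s) → 1 output row(s).
- a row (vid=8): matches 1 b row(s) → 1 output row(s).
- a row (vid=4): matches 2 b row(s) → 2 output row(s).
- a row (vid=5): matches 1 b row(s) → 1 output row(s).
- a row (vid=4): matches 2 b row(s) → 2 output row(s).
After projecting and ordering:
a.vid | a.plate | b.vid | b.plate
4 | KW | 4 | KW
4 | KW | 4 | TH
4 | TH | 4 | KW
4 | TH | 4 | TH
5 | KW | 5 | KW
8 | QE | 8 | QE
9 | TH | 9 | TH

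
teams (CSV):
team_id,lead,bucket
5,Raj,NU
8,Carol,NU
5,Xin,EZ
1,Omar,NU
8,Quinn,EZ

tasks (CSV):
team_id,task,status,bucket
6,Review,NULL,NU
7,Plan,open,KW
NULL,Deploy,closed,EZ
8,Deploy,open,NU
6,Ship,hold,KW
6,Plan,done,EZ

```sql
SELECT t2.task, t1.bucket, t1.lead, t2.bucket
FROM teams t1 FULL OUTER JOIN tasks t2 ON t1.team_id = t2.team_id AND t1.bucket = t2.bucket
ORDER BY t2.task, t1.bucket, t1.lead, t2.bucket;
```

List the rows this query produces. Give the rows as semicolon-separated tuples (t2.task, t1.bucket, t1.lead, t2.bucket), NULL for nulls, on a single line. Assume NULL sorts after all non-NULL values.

FULL OUTER JOIN keeps every row from both sides; unmatched rows get NULL for the other side's columns.
Matching on t1.team_id = t2.team_id AND t1.bucket = t2.bucket. A NULL in a compared column never satisfies the condition.
Matched pairs: 1; unmatched t1 rows kept: 4; unmatched t2 rows kept: 5.

(Deploy, NU, Carol, NU); (Deploy, NULL, NULL, EZ); (Plan, NULL, NULL, EZ); (Plan, NULL, NULL, KW); (Review, NULL, NULL, NU); (Ship, NULL, NULL, KW); (NULL, EZ, Quinn, NULL); (NULL, EZ, Xin, NULL); (NULL, NU, Omar, NULL); (NULL, NU, Raj, NULL)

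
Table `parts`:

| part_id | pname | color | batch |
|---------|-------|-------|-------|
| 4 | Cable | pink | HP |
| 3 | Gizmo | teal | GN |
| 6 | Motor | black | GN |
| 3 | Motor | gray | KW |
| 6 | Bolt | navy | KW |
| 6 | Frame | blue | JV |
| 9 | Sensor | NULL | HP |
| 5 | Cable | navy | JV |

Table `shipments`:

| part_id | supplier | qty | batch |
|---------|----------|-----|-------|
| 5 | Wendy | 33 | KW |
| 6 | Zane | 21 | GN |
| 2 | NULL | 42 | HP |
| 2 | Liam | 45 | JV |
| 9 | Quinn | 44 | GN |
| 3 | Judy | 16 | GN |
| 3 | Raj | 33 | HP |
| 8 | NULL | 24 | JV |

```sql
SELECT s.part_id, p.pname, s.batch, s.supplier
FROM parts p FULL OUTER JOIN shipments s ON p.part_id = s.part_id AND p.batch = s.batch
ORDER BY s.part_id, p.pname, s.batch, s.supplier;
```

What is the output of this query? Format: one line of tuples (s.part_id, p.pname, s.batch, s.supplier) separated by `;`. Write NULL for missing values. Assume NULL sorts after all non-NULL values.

(2, NULL, HP, NULL); (2, NULL, JV, Liam); (3, Gizmo, GN, Judy); (3, NULL, HP, Raj); (5, NULL, KW, Wendy); (6, Motor, GN, Zane); (8, NULL, JV, NULL); (9, NULL, GN, Quinn); (NULL, Bolt, NULL, NULL); (NULL, Cable, NULL, NULL); (NULL, Cable, NULL, NULL); (NULL, Frame, NULL, NULL); (NULL, Motor, NULL, NULL); (NULL, Sensor, NULL, NULL)

FULL OUTER JOIN keeps every row from both sides; unmatched rows get NULL for the other side's columns.
Matching on p.part_id = s.part_id AND p.batch = s.batch.
Matched pairs: 2; unmatched p rows kept: 6; unmatched s rows kept: 6.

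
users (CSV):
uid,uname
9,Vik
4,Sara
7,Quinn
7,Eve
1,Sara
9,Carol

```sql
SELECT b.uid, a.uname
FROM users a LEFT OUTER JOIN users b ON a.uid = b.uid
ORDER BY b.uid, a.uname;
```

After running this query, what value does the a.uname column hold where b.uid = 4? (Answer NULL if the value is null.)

Sara

LEFT JOIN keeps every row from `users a`; unmatched rows get NULL for `users b`'s columns.
Matching on a.uid = b.uid.
Matched pairs: 10; unmatched a rows kept: 0.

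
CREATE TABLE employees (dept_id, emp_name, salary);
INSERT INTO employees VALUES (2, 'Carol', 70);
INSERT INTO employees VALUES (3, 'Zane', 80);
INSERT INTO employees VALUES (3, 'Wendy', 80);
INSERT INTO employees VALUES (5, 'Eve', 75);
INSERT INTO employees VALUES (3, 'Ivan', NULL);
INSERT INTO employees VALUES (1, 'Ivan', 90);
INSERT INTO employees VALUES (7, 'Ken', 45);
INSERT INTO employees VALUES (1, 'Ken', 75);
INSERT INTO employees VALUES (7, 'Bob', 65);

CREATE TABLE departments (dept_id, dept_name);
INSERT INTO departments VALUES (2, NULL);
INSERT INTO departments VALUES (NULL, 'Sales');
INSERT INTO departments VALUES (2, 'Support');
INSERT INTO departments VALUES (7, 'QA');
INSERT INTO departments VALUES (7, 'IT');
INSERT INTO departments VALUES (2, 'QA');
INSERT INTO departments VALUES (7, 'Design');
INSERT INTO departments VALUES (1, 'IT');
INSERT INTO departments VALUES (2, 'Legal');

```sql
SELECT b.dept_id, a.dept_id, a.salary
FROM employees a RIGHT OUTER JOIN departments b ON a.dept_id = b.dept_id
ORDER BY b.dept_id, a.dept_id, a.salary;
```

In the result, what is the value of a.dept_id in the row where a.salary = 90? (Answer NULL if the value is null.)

RIGHT JOIN keeps every row from `departments`; unmatched rows get NULL for `employees`'s columns.
Matching on a.dept_id = b.dept_id. A NULL in a compared column never satisfies the condition.
Matched pairs: 12; unmatched b rows kept: 1.

1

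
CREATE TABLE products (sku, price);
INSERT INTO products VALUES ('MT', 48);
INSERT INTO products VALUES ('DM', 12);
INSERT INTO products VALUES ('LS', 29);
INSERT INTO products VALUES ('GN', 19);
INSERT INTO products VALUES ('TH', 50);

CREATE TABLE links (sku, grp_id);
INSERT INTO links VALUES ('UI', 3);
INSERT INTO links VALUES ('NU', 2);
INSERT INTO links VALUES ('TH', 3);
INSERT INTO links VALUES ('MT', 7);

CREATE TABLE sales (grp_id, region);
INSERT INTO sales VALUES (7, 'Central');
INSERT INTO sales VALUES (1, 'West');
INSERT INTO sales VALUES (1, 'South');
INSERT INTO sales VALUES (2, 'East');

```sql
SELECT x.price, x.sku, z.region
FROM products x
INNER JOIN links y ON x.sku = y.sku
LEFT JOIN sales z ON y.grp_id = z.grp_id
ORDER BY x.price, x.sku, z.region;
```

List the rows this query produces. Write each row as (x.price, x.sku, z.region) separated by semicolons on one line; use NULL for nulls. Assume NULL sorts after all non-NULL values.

(48, MT, Central); (50, TH, NULL)

Evaluate left to right. First `products x INNER JOIN links y` on sku: 2 row(s).
Then LEFT JOIN `sales z` on grp_id: each of those 2 rows is kept; rows whose y.grp_id has no match in z get NULL for z's columns.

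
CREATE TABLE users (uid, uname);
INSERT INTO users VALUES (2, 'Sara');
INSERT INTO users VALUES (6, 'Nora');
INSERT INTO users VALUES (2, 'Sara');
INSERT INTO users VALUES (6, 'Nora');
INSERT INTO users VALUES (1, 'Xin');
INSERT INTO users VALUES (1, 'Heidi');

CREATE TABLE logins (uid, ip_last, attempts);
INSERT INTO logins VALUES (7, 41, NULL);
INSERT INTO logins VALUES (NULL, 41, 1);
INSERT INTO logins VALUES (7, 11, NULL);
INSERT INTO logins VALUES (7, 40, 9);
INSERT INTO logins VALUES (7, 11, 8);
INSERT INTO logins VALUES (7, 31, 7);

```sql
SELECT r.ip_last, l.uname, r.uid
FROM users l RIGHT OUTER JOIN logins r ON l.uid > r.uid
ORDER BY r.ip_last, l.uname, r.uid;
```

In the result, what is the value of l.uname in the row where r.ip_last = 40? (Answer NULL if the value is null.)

NULL

RIGHT JOIN keeps every row from `logins`; unmatched rows get NULL for `users`'s columns.
Matching on l.uid > r.uid. A NULL in a compared column never satisfies the condition.
- l row (uid=2): no match.
- l row (uid=6): no match.
- l row (uid=2): no match.
- l row (uid=6): no match.
- l row (uid=1): no match.
- l row (uid=1): no match.
- plus 6 unmatched r row(s), each kept with NULL l columns.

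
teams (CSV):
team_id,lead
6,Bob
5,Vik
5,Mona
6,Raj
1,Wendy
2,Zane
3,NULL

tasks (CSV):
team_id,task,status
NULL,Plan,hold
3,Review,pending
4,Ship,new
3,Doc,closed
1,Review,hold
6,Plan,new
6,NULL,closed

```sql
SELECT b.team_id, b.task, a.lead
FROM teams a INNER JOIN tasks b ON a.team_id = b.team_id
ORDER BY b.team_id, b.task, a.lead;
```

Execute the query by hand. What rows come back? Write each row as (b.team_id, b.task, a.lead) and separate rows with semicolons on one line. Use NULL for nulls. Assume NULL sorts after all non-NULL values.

INNER JOIN keeps only pairs where the ON condition holds.
Matching on a.team_id = b.team_id. A NULL in a compared column never satisfies the condition.
- a (team_id=6) pairs with 2 row(s) of b.
- a (team_id=5) has no partner → excluded.
- a (team_id=5) has no partner → excluded.
- a (team_id=6) pairs with 2 row(s) of b.
- a (team_id=1) pairs with 1 row(s) of b.
- a (team_id=2) has no partner → excluded.
- a (team_id=3) pairs with 2 row(s) of b.
After projecting and ordering:
b.team_id | b.task | a.lead
1 | Review | Wendy
3 | Doc | NULL
3 | Review | NULL
6 | Plan | Bob
6 | Plan | Raj
6 | NULL | Bob
6 | NULL | Raj

(1, Review, Wendy); (3, Doc, NULL); (3, Review, NULL); (6, Plan, Bob); (6, Plan, Raj); (6, NULL, Bob); (6, NULL, Raj)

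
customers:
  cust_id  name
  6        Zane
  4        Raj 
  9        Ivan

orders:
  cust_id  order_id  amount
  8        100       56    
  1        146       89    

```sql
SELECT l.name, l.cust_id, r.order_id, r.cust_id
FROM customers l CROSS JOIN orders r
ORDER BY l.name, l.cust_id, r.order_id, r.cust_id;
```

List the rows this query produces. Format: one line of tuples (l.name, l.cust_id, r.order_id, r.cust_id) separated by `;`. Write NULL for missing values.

(Ivan, 9, 100, 8); (Ivan, 9, 146, 1); (Raj, 4, 100, 8); (Raj, 4, 146, 1); (Zane, 6, 100, 8); (Zane, 6, 146, 1)

CROSS JOIN pairs every row of `customers` with every row of `orders`: 3 × 2 = 6 rows.
After projecting and ordering:
l.name | l.cust_id | r.order_id | r.cust_id
Ivan | 9 | 100 | 8
Ivan | 9 | 146 | 1
Raj | 4 | 100 | 8
Raj | 4 | 146 | 1
Zane | 6 | 100 | 8
Zane | 6 | 146 | 1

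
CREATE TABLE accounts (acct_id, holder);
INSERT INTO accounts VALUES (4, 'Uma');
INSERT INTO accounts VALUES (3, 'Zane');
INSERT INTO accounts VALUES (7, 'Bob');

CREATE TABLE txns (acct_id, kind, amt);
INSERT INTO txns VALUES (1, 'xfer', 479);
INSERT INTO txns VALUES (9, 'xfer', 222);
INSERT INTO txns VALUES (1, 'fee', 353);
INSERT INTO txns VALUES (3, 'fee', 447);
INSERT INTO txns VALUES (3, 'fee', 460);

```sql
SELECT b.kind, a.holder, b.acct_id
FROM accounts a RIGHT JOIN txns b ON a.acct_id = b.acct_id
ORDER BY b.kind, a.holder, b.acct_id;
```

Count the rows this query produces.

RIGHT JOIN keeps every row from `txns`; unmatched rows get NULL for `accounts`'s columns.
Matching on a.acct_id = b.acct_id.
- a row (acct_id=4): no match.
- a row (acct_id=3): matches 2 b row(s) → 2 output row(s).
- a row (acct_id=7): no match.
- 3 b row(s) had no a match → kept, a columns NULL.
Total: 2 matched + 3 padded = 5 rows.

5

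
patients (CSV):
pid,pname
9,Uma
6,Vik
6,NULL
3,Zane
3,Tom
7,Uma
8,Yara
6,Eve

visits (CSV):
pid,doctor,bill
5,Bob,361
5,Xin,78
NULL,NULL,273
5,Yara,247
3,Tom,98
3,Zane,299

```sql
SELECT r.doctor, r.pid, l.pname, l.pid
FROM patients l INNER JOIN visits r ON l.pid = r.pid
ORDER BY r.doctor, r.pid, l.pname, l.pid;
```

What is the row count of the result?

4

INNER JOIN keeps only pairs where the ON condition holds.
Matching on l.pid = r.pid. A NULL in a compared column never satisfies the condition.
Matched pairs: 4.
Total: 4 rows.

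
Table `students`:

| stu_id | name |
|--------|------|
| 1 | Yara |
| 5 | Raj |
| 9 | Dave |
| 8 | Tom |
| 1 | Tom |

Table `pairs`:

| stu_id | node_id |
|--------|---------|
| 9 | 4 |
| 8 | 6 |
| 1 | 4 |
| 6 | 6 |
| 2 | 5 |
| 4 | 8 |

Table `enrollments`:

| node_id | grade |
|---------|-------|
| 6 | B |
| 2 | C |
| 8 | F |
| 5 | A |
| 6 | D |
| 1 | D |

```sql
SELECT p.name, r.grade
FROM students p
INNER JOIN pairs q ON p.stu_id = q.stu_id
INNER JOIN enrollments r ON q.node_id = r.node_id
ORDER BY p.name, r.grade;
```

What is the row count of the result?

Joins associate left-to-right: students INNER JOIN pairs on stu_id gives 4 intermediate row(s).
Then INNER JOIN `enrollments r` on node_id: keep only rows whose q.node_id appears in r.
Result: 2 row(s).

2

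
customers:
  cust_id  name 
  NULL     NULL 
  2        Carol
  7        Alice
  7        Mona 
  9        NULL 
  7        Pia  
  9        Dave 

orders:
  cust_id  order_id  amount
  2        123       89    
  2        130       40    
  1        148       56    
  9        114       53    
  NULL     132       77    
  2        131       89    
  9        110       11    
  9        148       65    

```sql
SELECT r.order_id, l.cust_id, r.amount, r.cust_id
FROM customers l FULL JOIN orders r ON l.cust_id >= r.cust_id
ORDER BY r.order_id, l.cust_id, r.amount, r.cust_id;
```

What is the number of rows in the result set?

FULL OUTER JOIN keeps every row from both sides; unmatched rows get NULL for the other side's columns.
Matching on l.cust_id >= r.cust_id. A NULL in a compared column never satisfies the condition.
- l (cust_id=NULL) has no partner → padded with NULL.
- l (cust_id=2) pairs with 4 row(s) of r.
- l (cust_id=7) pairs with 4 row(s) of r.
- l (cust_id=7) pairs with 4 row(s) of r.
- l (cust_id=9) pairs with 7 row(s) of r.
- l (cust_id=7) pairs with 4 row(s) of r.
- l (cust_id=9) pairs with 7 row(s) of r.
- 1 r row(s) had no l match → kept, l columns NULL.
Total: 30 matched + 2 padded = 32 rows.

32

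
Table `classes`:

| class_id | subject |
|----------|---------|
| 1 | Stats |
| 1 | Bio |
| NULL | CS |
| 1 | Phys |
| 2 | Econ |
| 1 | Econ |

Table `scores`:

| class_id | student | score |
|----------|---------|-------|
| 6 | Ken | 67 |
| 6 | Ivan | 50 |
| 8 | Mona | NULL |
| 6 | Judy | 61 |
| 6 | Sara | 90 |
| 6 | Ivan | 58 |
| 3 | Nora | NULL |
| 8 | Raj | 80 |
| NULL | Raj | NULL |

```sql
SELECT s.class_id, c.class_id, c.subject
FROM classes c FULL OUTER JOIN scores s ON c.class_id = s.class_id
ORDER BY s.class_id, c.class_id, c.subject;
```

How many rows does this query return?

15

FULL OUTER JOIN keeps every row from both sides; unmatched rows get NULL for the other side's columns.
Matching on c.class_id = s.class_id. A NULL in a compared column never satisfies the condition.
- c (class_id=1) has no partner → padded with NULL.
- c (class_id=1) has no partner → padded with NULL.
- c (class_id=NULL) has no partner → padded with NULL.
- c (class_id=1) has no partner → padded with NULL.
- c (class_id=2) has no partner → padded with NULL.
- c (class_id=1) has no partner → padded with NULL.
- plus 9 unmatched s row(s), each kept with NULL c columns.
Total: 0 matched + 15 padded = 15 rows.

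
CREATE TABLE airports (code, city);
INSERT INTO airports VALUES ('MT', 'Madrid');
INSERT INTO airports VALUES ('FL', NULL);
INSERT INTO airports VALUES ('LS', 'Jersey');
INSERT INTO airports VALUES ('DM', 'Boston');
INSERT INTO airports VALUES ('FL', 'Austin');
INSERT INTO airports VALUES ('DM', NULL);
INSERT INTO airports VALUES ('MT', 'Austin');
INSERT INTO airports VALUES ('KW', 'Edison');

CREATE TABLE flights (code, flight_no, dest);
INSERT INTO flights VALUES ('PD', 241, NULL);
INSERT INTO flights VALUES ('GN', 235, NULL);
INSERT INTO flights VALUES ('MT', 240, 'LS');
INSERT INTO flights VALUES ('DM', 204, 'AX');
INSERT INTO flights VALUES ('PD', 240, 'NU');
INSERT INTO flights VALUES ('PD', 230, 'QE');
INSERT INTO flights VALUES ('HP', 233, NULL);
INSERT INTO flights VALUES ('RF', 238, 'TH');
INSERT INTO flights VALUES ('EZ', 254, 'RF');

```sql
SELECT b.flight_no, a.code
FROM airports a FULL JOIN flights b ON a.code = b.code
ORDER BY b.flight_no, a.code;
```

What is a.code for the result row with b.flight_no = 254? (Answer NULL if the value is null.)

NULL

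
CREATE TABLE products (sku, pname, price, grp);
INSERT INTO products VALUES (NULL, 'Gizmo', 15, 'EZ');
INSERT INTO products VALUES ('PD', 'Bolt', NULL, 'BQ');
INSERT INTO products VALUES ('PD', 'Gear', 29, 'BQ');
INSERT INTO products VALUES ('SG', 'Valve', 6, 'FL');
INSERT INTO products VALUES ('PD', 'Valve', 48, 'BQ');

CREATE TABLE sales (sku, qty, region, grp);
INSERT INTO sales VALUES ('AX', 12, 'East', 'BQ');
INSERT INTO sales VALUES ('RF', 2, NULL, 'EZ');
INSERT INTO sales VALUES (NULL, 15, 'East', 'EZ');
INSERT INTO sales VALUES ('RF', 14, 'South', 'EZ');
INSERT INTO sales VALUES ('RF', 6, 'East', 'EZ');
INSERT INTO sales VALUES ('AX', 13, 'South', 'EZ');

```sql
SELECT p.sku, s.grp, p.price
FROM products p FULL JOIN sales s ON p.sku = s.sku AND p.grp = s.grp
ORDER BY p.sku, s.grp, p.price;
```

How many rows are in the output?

FULL OUTER JOIN keeps every row from both sides; unmatched rows get NULL for the other side's columns.
Matching on p.sku = s.sku AND p.grp = s.grp. A NULL in a compared column never satisfies the condition.
- p (sku=NULL, grp=EZ) has no partner → padded with NULL.
- p (sku=PD, grp=BQ) has no partner → padded with NULL.
- p (sku=PD, grp=BQ) has no partner → padded with NULL.
- p (sku=SG, grp=FL) has no partner → padded with NULL.
- p (sku=PD, grp=BQ) has no partner → padded with NULL.
- plus 6 unmatched s row(s), each kept with NULL p columns.
Total: 0 matched + 11 padded = 11 rows.

11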